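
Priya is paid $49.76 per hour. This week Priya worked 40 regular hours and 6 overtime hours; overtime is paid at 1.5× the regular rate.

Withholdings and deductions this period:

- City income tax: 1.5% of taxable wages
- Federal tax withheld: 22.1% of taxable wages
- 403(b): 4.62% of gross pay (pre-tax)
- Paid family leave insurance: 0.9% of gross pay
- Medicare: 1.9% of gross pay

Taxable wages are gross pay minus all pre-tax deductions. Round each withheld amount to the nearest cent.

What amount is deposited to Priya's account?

Regular pay: 40 × $49.76 = $1990.40
Overtime pay: 6 × $49.76 × 1.5 = $447.84
Gross pay = $1990.40 + $447.84 = $2438.24
403(b): $2438.24 × 0.0462 = $112.65
Taxable wages = $2438.24 − $112.65 = $2325.59
City income tax: $2325.59 × 0.015 = $34.88
Federal tax withheld: $2325.59 × 0.221 = $513.96
Medicare: $2438.24 × 0.019 = $46.33
Paid family leave insurance: $2438.24 × 0.009 = $21.94
Total deductions = $112.65 + $34.88 + $513.96 + $46.33 + $21.94 = $729.76
Net pay = $2438.24 − $729.76 = $1708.48

$1708.48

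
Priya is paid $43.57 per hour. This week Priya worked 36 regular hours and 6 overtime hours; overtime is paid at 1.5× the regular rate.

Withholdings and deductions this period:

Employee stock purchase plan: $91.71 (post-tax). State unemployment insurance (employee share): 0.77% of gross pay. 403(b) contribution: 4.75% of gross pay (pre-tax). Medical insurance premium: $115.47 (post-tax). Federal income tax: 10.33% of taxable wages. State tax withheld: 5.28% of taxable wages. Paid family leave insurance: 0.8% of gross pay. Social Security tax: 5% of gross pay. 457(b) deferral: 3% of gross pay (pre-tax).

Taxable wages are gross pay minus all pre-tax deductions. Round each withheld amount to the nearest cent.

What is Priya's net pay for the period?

$1,190.36

Regular pay: 36 × $43.57 = $1,568.52
Overtime pay: 6 × $43.57 × 1.5 = $392.13
Gross pay = $1,568.52 + $392.13 = $1,960.65
457(b) deferral: $1,960.65 × 0.03 = $58.82
403(b) contribution: $1,960.65 × 0.0475 = $93.13
Pre-tax total = $58.82 + $93.13 = $151.95
Taxable wages = $1,960.65 − $151.95 = $1,808.70
Federal income tax: $1,808.70 × 0.1033 = $186.84
State tax withheld: $1,808.70 × 0.0528 = $95.50
Paid family leave insurance: $1,960.65 × 0.008 = $15.69
State unemployment insurance (employee share): $1,960.65 × 0.0077 = $15.10
Social Security tax: $1,960.65 × 0.05 = $98.03
Medical insurance premium: $115.47
Employee stock purchase plan: $91.71
Total deductions = $58.82 + $93.13 + $186.84 + $95.50 + $15.69 + $15.10 + $98.03 + $115.47 + $91.71 = $770.29
Net pay = $1,960.65 − $770.29 = $1,190.36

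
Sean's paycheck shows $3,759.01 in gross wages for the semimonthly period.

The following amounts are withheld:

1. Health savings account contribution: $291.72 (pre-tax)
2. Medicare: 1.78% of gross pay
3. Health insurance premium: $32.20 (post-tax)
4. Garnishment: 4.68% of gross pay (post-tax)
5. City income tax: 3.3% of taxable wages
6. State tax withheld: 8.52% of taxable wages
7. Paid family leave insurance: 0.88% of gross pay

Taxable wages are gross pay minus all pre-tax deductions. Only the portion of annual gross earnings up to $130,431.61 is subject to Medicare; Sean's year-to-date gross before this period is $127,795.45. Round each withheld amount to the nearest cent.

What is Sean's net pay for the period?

Health savings account contribution: $291.72
Taxable wages = $3,759.01 − $291.72 = $3,467.29
State tax withheld: $3,467.29 × 0.0852 = $295.41
City income tax: $3,467.29 × 0.033 = $114.42
Medicare: only $130,431.61 − $127,795.45 = $2,636.16 of this check is subject → $2,636.16 × 0.0178 = $46.92
Paid family leave insurance: $3,759.01 × 0.0088 = $33.08
Health insurance premium: $32.20
Garnishment: $3,759.01 × 0.0468 = $175.92
Total deductions = $291.72 + $295.41 + $114.42 + $46.92 + $33.08 + $32.20 + $175.92 = $989.67
Net pay = $3,759.01 − $989.67 = $2,769.34

$2,769.34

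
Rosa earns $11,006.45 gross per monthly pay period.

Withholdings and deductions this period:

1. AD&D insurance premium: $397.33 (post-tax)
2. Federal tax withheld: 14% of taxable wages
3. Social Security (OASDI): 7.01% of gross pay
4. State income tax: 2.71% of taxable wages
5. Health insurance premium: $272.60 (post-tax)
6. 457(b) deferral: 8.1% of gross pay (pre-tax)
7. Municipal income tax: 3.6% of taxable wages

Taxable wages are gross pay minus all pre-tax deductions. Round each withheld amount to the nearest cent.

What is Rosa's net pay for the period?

457(b) deferral: $11,006.45 × 0.081 = $891.52
Taxable wages = $11,006.45 − $891.52 = $10,114.93
Federal tax withheld: $10,114.93 × 0.14 = $1,416.09
State income tax: $10,114.93 × 0.0271 = $274.11
Municipal income tax: $10,114.93 × 0.036 = $364.14
Social Security (OASDI): $11,006.45 × 0.0701 = $771.55
AD&D insurance premium: $397.33
Health insurance premium: $272.60
Total deductions = $891.52 + $1,416.09 + $274.11 + $364.14 + $771.55 + $397.33 + $272.60 = $4,387.34
Net pay = $11,006.45 − $4,387.34 = $6,619.11

$6,619.11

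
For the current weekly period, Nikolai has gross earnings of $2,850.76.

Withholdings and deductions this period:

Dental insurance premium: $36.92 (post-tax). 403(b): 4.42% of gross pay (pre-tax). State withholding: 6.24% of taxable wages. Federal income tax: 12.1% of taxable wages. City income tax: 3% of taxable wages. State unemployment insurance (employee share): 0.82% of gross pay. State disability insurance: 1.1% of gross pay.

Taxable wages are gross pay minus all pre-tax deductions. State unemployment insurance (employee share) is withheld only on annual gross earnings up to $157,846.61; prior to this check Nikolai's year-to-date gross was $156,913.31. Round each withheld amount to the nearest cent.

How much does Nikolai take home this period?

$2,067.36

403(b): $2,850.76 × 0.0442 = $126.00
Taxable wages = $2,850.76 − $126.00 = $2,724.76
City income tax: $2,724.76 × 0.03 = $81.74
State withholding: $2,724.76 × 0.0624 = $170.03
Federal income tax: $2,724.76 × 0.121 = $329.70
State disability insurance: $2,850.76 × 0.011 = $31.36
State unemployment insurance (employee share): only $157,846.61 − $156,913.31 = $933.30 of this check is subject → $933.30 × 0.0082 = $7.65
Dental insurance premium: $36.92
Total deductions = $126.00 + $81.74 + $170.03 + $329.70 + $31.36 + $7.65 + $36.92 = $783.40
Net pay = $2,850.76 − $783.40 = $2,067.36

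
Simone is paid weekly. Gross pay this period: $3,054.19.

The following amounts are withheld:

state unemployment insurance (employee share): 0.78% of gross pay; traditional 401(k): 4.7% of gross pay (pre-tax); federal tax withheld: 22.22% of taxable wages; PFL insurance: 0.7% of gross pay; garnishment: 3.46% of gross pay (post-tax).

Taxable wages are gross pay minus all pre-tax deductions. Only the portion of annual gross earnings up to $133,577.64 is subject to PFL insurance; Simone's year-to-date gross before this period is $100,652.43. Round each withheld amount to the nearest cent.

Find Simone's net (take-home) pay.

$2,113.03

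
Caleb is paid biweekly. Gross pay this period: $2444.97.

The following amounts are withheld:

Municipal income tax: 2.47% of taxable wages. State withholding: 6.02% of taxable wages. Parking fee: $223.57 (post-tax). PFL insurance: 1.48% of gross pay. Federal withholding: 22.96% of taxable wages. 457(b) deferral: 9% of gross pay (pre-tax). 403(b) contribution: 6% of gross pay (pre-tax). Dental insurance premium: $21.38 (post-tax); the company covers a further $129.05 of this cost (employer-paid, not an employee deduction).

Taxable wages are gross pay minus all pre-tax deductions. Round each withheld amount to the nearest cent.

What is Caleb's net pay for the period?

457(b) deferral: $2444.97 × 0.09 = $220.05
403(b) contribution: $2444.97 × 0.06 = $146.70
Pre-tax total = $220.05 + $146.70 = $366.75
Taxable wages = $2444.97 − $366.75 = $2078.22
Federal withholding: $2078.22 × 0.2296 = $477.16
Municipal income tax: $2078.22 × 0.0247 = $51.33
State withholding: $2078.22 × 0.0602 = $125.11
PFL insurance: $2444.97 × 0.0148 = $36.19
Parking fee: $223.57
Dental insurance premium: $21.38
(Employer's $129.05 toward dental insurance premium is not withheld from the employee.)
Total deductions = $220.05 + $146.70 + $477.16 + $51.33 + $125.11 + $36.19 + $223.57 + $21.38 = $1301.49
Net pay = $2444.97 − $1301.49 = $1143.48

$1143.48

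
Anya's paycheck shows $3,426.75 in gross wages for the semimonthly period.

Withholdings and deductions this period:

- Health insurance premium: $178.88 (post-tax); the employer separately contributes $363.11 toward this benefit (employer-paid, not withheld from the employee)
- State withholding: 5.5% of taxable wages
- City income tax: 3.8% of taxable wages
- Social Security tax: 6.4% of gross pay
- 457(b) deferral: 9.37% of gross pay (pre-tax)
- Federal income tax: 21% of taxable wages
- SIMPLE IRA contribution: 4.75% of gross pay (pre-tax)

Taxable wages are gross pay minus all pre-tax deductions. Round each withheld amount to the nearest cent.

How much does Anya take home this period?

SIMPLE IRA contribution: $3,426.75 × 0.0475 = $162.77
457(b) deferral: $3,426.75 × 0.0937 = $321.09
Pre-tax total = $162.77 + $321.09 = $483.86
Taxable wages = $3,426.75 − $483.86 = $2,942.89
State withholding: $2,942.89 × 0.055 = $161.86
Federal income tax: $2,942.89 × 0.21 = $618.01
City income tax: $2,942.89 × 0.038 = $111.83
Social Security tax: $3,426.75 × 0.064 = $219.31
Health insurance premium: $178.88
(Employer's $363.11 toward health insurance premium is not withheld from the employee.)
Total deductions = $162.77 + $321.09 + $161.86 + $618.01 + $111.83 + $219.31 + $178.88 = $1,773.75
Net pay = $3,426.75 − $1,773.75 = $1,653.00

$1,653.00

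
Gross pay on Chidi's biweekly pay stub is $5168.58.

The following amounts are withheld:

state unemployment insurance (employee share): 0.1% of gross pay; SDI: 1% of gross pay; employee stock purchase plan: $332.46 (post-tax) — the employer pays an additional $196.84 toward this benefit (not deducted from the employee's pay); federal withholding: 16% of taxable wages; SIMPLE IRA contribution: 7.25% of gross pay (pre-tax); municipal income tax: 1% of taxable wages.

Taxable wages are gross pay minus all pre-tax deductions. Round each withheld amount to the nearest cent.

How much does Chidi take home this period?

$3589.58

SIMPLE IRA contribution: $5168.58 × 0.0725 = $374.72
Taxable wages = $5168.58 − $374.72 = $4793.86
Federal withholding: $4793.86 × 0.16 = $767.02
Municipal income tax: $4793.86 × 0.01 = $47.94
State unemployment insurance (employee share): $5168.58 × 0.001 = $5.17
SDI: $5168.58 × 0.01 = $51.69
Employee stock purchase plan: $332.46
(Employer's $196.84 toward employee stock purchase plan is not withheld from the employee.)
Total deductions = $374.72 + $767.02 + $47.94 + $5.17 + $51.69 + $332.46 = $1579.00
Net pay = $5168.58 − $1579.00 = $3589.58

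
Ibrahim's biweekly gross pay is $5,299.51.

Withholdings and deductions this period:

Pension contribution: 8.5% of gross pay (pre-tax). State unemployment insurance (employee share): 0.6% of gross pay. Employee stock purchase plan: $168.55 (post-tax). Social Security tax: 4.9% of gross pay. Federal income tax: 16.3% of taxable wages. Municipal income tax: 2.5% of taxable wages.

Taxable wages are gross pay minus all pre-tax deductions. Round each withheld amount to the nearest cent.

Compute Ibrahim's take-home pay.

$3,477.39

Pension contribution: $5,299.51 × 0.085 = $450.46
Taxable wages = $5,299.51 − $450.46 = $4,849.05
Municipal income tax: $4,849.05 × 0.025 = $121.23
Federal income tax: $4,849.05 × 0.163 = $790.40
Social Security tax: $5,299.51 × 0.049 = $259.68
State unemployment insurance (employee share): $5,299.51 × 0.006 = $31.80
Employee stock purchase plan: $168.55
Total deductions = $450.46 + $121.23 + $790.40 + $259.68 + $31.80 + $168.55 = $1,822.12
Net pay = $5,299.51 − $1,822.12 = $3,477.39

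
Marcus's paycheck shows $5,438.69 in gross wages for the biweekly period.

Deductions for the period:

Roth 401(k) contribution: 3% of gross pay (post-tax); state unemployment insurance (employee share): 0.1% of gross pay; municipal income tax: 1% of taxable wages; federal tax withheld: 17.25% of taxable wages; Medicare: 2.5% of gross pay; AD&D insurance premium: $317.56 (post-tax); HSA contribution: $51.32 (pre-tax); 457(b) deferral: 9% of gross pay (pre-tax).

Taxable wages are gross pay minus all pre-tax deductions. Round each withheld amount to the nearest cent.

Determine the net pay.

$3,381.89

457(b) deferral: $5,438.69 × 0.09 = $489.48
HSA contribution: $51.32
Pre-tax total = $489.48 + $51.32 = $540.80
Taxable wages = $5,438.69 − $540.80 = $4,897.89
Federal tax withheld: $4,897.89 × 0.1725 = $844.89
Municipal income tax: $4,897.89 × 0.01 = $48.98
Medicare: $5,438.69 × 0.025 = $135.97
State unemployment insurance (employee share): $5,438.69 × 0.001 = $5.44
Roth 401(k) contribution: $5,438.69 × 0.03 = $163.16
AD&D insurance premium: $317.56
Total deductions = $489.48 + $51.32 + $844.89 + $48.98 + $135.97 + $5.44 + $163.16 + $317.56 = $2,056.80
Net pay = $5,438.69 − $2,056.80 = $3,381.89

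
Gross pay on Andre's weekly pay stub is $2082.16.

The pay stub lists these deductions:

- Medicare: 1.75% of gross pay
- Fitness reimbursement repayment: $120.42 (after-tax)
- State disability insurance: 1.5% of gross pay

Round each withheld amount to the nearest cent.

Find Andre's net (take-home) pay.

State disability insurance: $2082.16 × 0.015 = $31.23
Medicare: $2082.16 × 0.0175 = $36.44
Fitness reimbursement repayment: $120.42
Total deductions = $31.23 + $36.44 + $120.42 = $188.09
Net pay = $2082.16 − $188.09 = $1894.07

$1894.07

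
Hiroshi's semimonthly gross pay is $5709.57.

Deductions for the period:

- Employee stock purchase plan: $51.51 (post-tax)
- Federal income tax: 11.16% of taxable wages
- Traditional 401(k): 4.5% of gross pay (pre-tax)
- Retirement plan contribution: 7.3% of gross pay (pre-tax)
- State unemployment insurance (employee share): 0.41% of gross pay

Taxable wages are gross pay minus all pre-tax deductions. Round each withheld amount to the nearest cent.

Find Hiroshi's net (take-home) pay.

$4398.92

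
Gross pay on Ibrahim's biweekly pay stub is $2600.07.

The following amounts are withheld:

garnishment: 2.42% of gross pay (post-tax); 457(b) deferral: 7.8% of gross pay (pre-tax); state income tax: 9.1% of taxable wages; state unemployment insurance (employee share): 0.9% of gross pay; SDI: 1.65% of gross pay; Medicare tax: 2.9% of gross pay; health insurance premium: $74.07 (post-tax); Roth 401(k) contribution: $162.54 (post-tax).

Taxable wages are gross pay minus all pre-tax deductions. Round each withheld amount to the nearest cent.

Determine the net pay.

457(b) deferral: $2600.07 × 0.078 = $202.81
Taxable wages = $2600.07 − $202.81 = $2397.26
State income tax: $2397.26 × 0.091 = $218.15
SDI: $2600.07 × 0.0165 = $42.90
Medicare tax: $2600.07 × 0.029 = $75.40
State unemployment insurance (employee share): $2600.07 × 0.009 = $23.40
Health insurance premium: $74.07
Garnishment: $2600.07 × 0.0242 = $62.92
Roth 401(k) contribution: $162.54
Total deductions = $202.81 + $218.15 + $42.90 + $75.40 + $23.40 + $74.07 + $62.92 + $162.54 = $862.19
Net pay = $2600.07 − $862.19 = $1737.88

$1737.88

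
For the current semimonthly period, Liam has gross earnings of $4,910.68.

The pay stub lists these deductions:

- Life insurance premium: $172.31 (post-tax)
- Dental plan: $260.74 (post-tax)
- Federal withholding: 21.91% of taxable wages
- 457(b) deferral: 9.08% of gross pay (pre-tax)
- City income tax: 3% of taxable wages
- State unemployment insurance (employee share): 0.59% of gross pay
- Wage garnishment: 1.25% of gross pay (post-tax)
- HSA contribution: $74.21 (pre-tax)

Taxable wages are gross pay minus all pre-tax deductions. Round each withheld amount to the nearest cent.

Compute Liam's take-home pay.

HSA contribution: $74.21
457(b) deferral: $4,910.68 × 0.0908 = $445.89
Pre-tax total = $74.21 + $445.89 = $520.10
Taxable wages = $4,910.68 − $520.10 = $4,390.58
Federal withholding: $4,390.58 × 0.2191 = $961.98
City income tax: $4,390.58 × 0.03 = $131.72
State unemployment insurance (employee share): $4,910.68 × 0.0059 = $28.97
Wage garnishment: $4,910.68 × 0.0125 = $61.38
Dental plan: $260.74
Life insurance premium: $172.31
Total deductions = $74.21 + $445.89 + $961.98 + $131.72 + $28.97 + $61.38 + $260.74 + $172.31 = $2,137.20
Net pay = $4,910.68 − $2,137.20 = $2,773.48

$2,773.48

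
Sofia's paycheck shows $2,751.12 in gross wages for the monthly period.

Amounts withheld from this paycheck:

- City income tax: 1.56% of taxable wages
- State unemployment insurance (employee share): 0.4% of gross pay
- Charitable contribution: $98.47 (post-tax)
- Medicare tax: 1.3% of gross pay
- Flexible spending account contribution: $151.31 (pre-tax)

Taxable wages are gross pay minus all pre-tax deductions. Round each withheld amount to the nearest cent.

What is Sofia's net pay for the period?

$2,414.02

Flexible spending account contribution: $151.31
Taxable wages = $2,751.12 − $151.31 = $2,599.81
City income tax: $2,599.81 × 0.0156 = $40.56
Medicare tax: $2,751.12 × 0.013 = $35.76
State unemployment insurance (employee share): $2,751.12 × 0.004 = $11.00
Charitable contribution: $98.47
Total deductions = $151.31 + $40.56 + $35.76 + $11.00 + $98.47 = $337.10
Net pay = $2,751.12 − $337.10 = $2,414.02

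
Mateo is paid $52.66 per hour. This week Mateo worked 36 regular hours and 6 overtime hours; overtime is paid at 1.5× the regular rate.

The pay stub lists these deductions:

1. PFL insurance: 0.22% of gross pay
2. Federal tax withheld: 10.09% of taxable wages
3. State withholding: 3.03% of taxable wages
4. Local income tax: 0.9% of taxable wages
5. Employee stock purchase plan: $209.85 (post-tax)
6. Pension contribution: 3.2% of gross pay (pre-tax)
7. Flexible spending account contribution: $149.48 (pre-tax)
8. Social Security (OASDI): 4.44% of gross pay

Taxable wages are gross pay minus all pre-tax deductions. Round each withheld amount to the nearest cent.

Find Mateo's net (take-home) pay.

$1,523.47

Regular pay: 36 × $52.66 = $1,895.76
Overtime pay: 6 × $52.66 × 1.5 = $473.94
Gross pay = $1,895.76 + $473.94 = $2,369.70
Flexible spending account contribution: $149.48
Pension contribution: $2,369.70 × 0.032 = $75.83
Pre-tax total = $149.48 + $75.83 = $225.31
Taxable wages = $2,369.70 − $225.31 = $2,144.39
State withholding: $2,144.39 × 0.0303 = $64.98
Local income tax: $2,144.39 × 0.009 = $19.30
Federal tax withheld: $2,144.39 × 0.1009 = $216.37
PFL insurance: $2,369.70 × 0.0022 = $5.21
Social Security (OASDI): $2,369.70 × 0.0444 = $105.21
Employee stock purchase plan: $209.85
Total deductions = $149.48 + $75.83 + $64.98 + $19.30 + $216.37 + $5.21 + $105.21 + $209.85 = $846.23
Net pay = $2,369.70 − $846.23 = $1,523.47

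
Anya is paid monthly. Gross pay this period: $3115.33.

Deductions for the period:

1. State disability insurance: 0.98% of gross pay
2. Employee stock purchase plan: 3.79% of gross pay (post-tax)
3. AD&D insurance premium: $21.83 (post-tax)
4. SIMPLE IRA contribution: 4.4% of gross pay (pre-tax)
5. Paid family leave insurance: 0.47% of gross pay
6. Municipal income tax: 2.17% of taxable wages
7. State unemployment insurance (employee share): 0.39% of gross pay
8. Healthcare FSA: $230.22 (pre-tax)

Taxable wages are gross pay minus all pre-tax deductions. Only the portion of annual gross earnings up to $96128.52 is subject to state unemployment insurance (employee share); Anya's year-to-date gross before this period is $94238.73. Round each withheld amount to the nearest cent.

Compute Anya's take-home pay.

Healthcare FSA: $230.22
SIMPLE IRA contribution: $3115.33 × 0.044 = $137.07
Pre-tax total = $230.22 + $137.07 = $367.29
Taxable wages = $3115.33 − $367.29 = $2748.04
Municipal income tax: $2748.04 × 0.0217 = $59.63
State disability insurance: $3115.33 × 0.0098 = $30.53
Paid family leave insurance: $3115.33 × 0.0047 = $14.64
State unemployment insurance (employee share): only $96128.52 − $94238.73 = $1889.79 of this check is subject → $1889.79 × 0.0039 = $7.37
AD&D insurance premium: $21.83
Employee stock purchase plan: $3115.33 × 0.0379 = $118.07
Total deductions = $230.22 + $137.07 + $59.63 + $30.53 + $14.64 + $7.37 + $21.83 + $118.07 = $619.36
Net pay = $3115.33 − $619.36 = $2495.97

$2495.97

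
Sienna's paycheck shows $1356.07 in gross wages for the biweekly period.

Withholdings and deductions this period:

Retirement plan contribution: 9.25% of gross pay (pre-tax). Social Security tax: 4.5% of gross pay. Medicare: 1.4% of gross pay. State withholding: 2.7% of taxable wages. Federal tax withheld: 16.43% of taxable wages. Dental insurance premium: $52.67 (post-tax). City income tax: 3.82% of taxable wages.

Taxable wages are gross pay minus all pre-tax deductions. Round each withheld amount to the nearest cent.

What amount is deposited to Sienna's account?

$815.53

Retirement plan contribution: $1356.07 × 0.0925 = $125.44
Taxable wages = $1356.07 − $125.44 = $1230.63
State withholding: $1230.63 × 0.027 = $33.23
City income tax: $1230.63 × 0.0382 = $47.01
Federal tax withheld: $1230.63 × 0.1643 = $202.19
Social Security tax: $1356.07 × 0.045 = $61.02
Medicare: $1356.07 × 0.014 = $18.98
Dental insurance premium: $52.67
Total deductions = $125.44 + $33.23 + $47.01 + $202.19 + $61.02 + $18.98 + $52.67 = $540.54
Net pay = $1356.07 − $540.54 = $815.53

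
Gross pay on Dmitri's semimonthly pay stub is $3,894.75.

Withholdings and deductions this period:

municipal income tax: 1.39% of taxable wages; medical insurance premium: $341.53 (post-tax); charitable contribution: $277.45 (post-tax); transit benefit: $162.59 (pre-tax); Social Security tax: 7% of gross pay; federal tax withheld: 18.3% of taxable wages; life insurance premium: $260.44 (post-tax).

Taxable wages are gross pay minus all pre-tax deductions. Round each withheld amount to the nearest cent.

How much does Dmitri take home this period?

Transit benefit: $162.59
Taxable wages = $3,894.75 − $162.59 = $3,732.16
Federal tax withheld: $3,732.16 × 0.183 = $682.99
Municipal income tax: $3,732.16 × 0.0139 = $51.88
Social Security tax: $3,894.75 × 0.07 = $272.63
Medical insurance premium: $341.53
Charitable contribution: $277.45
Life insurance premium: $260.44
Total deductions = $162.59 + $682.99 + $51.88 + $272.63 + $341.53 + $277.45 + $260.44 = $2,049.51
Net pay = $3,894.75 − $2,049.51 = $1,845.24

$1,845.24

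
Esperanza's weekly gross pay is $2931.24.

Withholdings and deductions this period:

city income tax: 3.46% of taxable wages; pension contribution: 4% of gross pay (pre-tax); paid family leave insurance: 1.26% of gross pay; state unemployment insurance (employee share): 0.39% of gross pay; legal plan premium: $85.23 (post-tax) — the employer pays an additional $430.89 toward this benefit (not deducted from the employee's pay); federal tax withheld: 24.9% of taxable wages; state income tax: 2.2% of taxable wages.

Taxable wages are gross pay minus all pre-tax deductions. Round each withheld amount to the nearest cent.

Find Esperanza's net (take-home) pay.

Pension contribution: $2931.24 × 0.04 = $117.25
Taxable wages = $2931.24 − $117.25 = $2813.99
State income tax: $2813.99 × 0.022 = $61.91
Federal tax withheld: $2813.99 × 0.249 = $700.68
City income tax: $2813.99 × 0.0346 = $97.36
State unemployment insurance (employee share): $2931.24 × 0.0039 = $11.43
Paid family leave insurance: $2931.24 × 0.0126 = $36.93
Legal plan premium: $85.23
(Employer's $430.89 toward legal plan premium is not withheld from the employee.)
Total deductions = $117.25 + $61.91 + $700.68 + $97.36 + $11.43 + $36.93 + $85.23 = $1110.79
Net pay = $2931.24 − $1110.79 = $1820.45

$1820.45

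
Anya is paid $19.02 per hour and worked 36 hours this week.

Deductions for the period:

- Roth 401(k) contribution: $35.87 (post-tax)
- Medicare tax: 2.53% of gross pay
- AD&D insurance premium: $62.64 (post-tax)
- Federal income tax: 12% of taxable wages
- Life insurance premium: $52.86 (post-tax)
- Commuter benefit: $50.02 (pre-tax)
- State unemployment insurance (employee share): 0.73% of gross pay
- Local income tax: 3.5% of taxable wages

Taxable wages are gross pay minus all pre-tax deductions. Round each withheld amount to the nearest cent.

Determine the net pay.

Gross pay: 36 × $19.02 = $684.72
Commuter benefit: $50.02
Taxable wages = $684.72 − $50.02 = $634.70
Local income tax: $634.70 × 0.035 = $22.21
Federal income tax: $634.70 × 0.12 = $76.16
Medicare tax: $684.72 × 0.0253 = $17.32
State unemployment insurance (employee share): $684.72 × 0.0073 = $5.00
AD&D insurance premium: $62.64
Life insurance premium: $52.86
Roth 401(k) contribution: $35.87
Total deductions = $50.02 + $22.21 + $76.16 + $17.32 + $5.00 + $62.64 + $52.86 + $35.87 = $322.08
Net pay = $684.72 − $322.08 = $362.64

$362.64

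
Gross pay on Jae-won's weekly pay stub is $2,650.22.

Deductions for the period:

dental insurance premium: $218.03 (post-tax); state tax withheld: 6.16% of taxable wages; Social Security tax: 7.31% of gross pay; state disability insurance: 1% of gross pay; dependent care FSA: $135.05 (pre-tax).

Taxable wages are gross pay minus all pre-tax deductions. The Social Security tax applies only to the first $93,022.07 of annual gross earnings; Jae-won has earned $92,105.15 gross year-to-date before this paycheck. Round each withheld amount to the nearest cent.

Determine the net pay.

$2,048.68

Dependent care FSA: $135.05
Taxable wages = $2,650.22 − $135.05 = $2,515.17
State tax withheld: $2,515.17 × 0.0616 = $154.93
State disability insurance: $2,650.22 × 0.01 = $26.50
Social Security tax: only $93,022.07 − $92,105.15 = $916.92 of this check is subject → $916.92 × 0.0731 = $67.03
Dental insurance premium: $218.03
Total deductions = $135.05 + $154.93 + $26.50 + $67.03 + $218.03 = $601.54
Net pay = $2,650.22 − $601.54 = $2,048.68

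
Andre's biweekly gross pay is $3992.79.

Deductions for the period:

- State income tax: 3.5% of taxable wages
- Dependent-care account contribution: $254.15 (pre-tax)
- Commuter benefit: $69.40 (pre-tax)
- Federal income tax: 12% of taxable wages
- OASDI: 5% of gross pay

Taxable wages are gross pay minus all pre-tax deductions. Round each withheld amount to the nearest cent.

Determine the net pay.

Dependent-care account contribution: $254.15
Commuter benefit: $69.40
Pre-tax total = $254.15 + $69.40 = $323.55
Taxable wages = $3992.79 − $323.55 = $3669.24
Federal income tax: $3669.24 × 0.12 = $440.31
State income tax: $3669.24 × 0.035 = $128.42
OASDI: $3992.79 × 0.05 = $199.64
Total deductions = $254.15 + $69.40 + $440.31 + $128.42 + $199.64 = $1091.92
Net pay = $3992.79 − $1091.92 = $2900.87

$2900.87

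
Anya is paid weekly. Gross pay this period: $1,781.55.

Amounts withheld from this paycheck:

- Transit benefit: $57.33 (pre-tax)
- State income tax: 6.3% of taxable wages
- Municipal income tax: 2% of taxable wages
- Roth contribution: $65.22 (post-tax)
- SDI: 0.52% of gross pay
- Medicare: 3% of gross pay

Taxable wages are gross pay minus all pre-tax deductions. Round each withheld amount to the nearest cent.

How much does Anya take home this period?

$1,453.18

Transit benefit: $57.33
Taxable wages = $1,781.55 − $57.33 = $1,724.22
State income tax: $1,724.22 × 0.063 = $108.63
Municipal income tax: $1,724.22 × 0.02 = $34.48
SDI: $1,781.55 × 0.0052 = $9.26
Medicare: $1,781.55 × 0.03 = $53.45
Roth contribution: $65.22
Total deductions = $57.33 + $108.63 + $34.48 + $9.26 + $53.45 + $65.22 = $328.37
Net pay = $1,781.55 − $328.37 = $1,453.18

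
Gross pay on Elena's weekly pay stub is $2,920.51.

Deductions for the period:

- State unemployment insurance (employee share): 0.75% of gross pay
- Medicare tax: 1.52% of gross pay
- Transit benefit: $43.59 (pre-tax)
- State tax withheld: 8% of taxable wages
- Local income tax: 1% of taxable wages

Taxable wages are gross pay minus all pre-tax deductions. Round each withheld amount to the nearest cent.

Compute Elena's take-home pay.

$2,551.71

Transit benefit: $43.59
Taxable wages = $2,920.51 − $43.59 = $2,876.92
Local income tax: $2,876.92 × 0.01 = $28.77
State tax withheld: $2,876.92 × 0.08 = $230.15
State unemployment insurance (employee share): $2,920.51 × 0.0075 = $21.90
Medicare tax: $2,920.51 × 0.0152 = $44.39
Total deductions = $43.59 + $28.77 + $230.15 + $21.90 + $44.39 = $368.80
Net pay = $2,920.51 − $368.80 = $2,551.71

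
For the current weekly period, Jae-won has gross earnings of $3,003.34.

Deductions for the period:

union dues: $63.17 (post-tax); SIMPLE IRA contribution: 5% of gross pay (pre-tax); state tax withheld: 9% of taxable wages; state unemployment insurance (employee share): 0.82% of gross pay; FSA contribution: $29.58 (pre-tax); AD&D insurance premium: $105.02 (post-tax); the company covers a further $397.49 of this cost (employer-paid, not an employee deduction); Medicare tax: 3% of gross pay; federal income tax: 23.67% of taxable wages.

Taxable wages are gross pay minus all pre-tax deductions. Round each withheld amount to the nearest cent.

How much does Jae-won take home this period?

SIMPLE IRA contribution: $3,003.34 × 0.05 = $150.17
FSA contribution: $29.58
Pre-tax total = $150.17 + $29.58 = $179.75
Taxable wages = $3,003.34 − $179.75 = $2,823.59
Federal income tax: $2,823.59 × 0.2367 = $668.34
State tax withheld: $2,823.59 × 0.09 = $254.12
Medicare tax: $3,003.34 × 0.03 = $90.10
State unemployment insurance (employee share): $3,003.34 × 0.0082 = $24.63
AD&D insurance premium: $105.02
Union dues: $63.17
(Employer's $397.49 toward AD&D insurance premium is not withheld from the employee.)
Total deductions = $150.17 + $29.58 + $668.34 + $254.12 + $90.10 + $24.63 + $105.02 + $63.17 = $1,385.13
Net pay = $3,003.34 − $1,385.13 = $1,618.21

$1,618.21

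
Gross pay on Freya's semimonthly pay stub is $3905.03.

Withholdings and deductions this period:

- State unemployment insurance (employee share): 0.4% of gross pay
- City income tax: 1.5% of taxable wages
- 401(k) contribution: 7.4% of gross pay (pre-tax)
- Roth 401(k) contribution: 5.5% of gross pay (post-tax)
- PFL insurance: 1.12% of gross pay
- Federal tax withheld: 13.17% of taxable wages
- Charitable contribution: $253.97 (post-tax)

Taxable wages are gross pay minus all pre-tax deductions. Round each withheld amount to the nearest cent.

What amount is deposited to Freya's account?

$2557.47

401(k) contribution: $3905.03 × 0.074 = $288.97
Taxable wages = $3905.03 − $288.97 = $3616.06
City income tax: $3616.06 × 0.015 = $54.24
Federal tax withheld: $3616.06 × 0.1317 = $476.24
PFL insurance: $3905.03 × 0.0112 = $43.74
State unemployment insurance (employee share): $3905.03 × 0.004 = $15.62
Roth 401(k) contribution: $3905.03 × 0.055 = $214.78
Charitable contribution: $253.97
Total deductions = $288.97 + $54.24 + $476.24 + $43.74 + $15.62 + $214.78 + $253.97 = $1347.56
Net pay = $3905.03 − $1347.56 = $2557.47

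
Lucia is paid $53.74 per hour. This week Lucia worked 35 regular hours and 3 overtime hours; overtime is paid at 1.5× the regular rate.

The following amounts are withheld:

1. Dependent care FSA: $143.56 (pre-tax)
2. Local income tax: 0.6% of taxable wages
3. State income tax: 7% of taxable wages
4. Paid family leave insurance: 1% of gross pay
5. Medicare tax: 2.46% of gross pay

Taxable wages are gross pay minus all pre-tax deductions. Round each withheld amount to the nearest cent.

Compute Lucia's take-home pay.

$1,755.30

Regular pay: 35 × $53.74 = $1,880.90
Overtime pay: 3 × $53.74 × 1.5 = $241.83
Gross pay = $1,880.90 + $241.83 = $2,122.73
Dependent care FSA: $143.56
Taxable wages = $2,122.73 − $143.56 = $1,979.17
Local income tax: $1,979.17 × 0.006 = $11.88
State income tax: $1,979.17 × 0.07 = $138.54
Medicare tax: $2,122.73 × 0.0246 = $52.22
Paid family leave insurance: $2,122.73 × 0.01 = $21.23
Total deductions = $143.56 + $11.88 + $138.54 + $52.22 + $21.23 = $367.43
Net pay = $2,122.73 − $367.43 = $1,755.30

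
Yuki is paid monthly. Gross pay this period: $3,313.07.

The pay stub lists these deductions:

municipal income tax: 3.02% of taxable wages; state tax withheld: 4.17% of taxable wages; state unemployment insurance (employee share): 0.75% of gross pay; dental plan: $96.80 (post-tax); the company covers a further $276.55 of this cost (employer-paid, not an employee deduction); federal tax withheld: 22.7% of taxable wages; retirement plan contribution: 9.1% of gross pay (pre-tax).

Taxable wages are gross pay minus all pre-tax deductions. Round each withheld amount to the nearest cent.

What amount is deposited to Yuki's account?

Retirement plan contribution: $3,313.07 × 0.091 = $301.49
Taxable wages = $3,313.07 − $301.49 = $3,011.58
Municipal income tax: $3,011.58 × 0.0302 = $90.95
Federal tax withheld: $3,011.58 × 0.227 = $683.63
State tax withheld: $3,011.58 × 0.0417 = $125.58
State unemployment insurance (employee share): $3,313.07 × 0.0075 = $24.85
Dental plan: $96.80
(Employer's $276.55 toward dental plan is not withheld from the employee.)
Total deductions = $301.49 + $90.95 + $683.63 + $125.58 + $24.85 + $96.80 = $1,323.30
Net pay = $3,313.07 − $1,323.30 = $1,989.77

$1,989.77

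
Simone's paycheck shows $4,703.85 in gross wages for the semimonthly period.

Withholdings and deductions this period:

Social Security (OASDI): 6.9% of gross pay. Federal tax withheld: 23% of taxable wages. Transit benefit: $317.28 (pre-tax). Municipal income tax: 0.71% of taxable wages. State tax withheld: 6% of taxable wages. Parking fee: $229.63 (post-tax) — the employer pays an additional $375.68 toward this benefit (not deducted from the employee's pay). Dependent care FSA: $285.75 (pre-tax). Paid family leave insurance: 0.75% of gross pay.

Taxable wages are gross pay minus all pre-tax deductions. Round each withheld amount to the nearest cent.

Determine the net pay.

$2,292.98

Dependent care FSA: $285.75
Transit benefit: $317.28
Pre-tax total = $285.75 + $317.28 = $603.03
Taxable wages = $4,703.85 − $603.03 = $4,100.82
Federal tax withheld: $4,100.82 × 0.23 = $943.19
State tax withheld: $4,100.82 × 0.06 = $246.05
Municipal income tax: $4,100.82 × 0.0071 = $29.12
Social Security (OASDI): $4,703.85 × 0.069 = $324.57
Paid family leave insurance: $4,703.85 × 0.0075 = $35.28
Parking fee: $229.63
(Employer's $375.68 toward parking fee is not withheld from the employee.)
Total deductions = $285.75 + $317.28 + $943.19 + $246.05 + $29.12 + $324.57 + $35.28 + $229.63 = $2,410.87
Net pay = $4,703.85 − $2,410.87 = $2,292.98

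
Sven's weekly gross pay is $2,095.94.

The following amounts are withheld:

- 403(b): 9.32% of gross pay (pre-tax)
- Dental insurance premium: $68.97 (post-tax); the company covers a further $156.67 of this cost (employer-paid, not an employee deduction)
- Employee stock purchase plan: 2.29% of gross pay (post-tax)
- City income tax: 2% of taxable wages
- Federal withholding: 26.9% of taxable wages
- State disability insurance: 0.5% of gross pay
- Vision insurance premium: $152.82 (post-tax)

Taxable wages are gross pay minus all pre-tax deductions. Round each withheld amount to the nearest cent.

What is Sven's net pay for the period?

$1,071.06

403(b): $2,095.94 × 0.0932 = $195.34
Taxable wages = $2,095.94 − $195.34 = $1,900.60
Federal withholding: $1,900.60 × 0.269 = $511.26
City income tax: $1,900.60 × 0.02 = $38.01
State disability insurance: $2,095.94 × 0.005 = $10.48
Dental insurance premium: $68.97
Vision insurance premium: $152.82
Employee stock purchase plan: $2,095.94 × 0.0229 = $48.00
(Employer's $156.67 toward dental insurance premium is not withheld from the employee.)
Total deductions = $195.34 + $511.26 + $38.01 + $10.48 + $68.97 + $152.82 + $48.00 = $1,024.88
Net pay = $2,095.94 − $1,024.88 = $1,071.06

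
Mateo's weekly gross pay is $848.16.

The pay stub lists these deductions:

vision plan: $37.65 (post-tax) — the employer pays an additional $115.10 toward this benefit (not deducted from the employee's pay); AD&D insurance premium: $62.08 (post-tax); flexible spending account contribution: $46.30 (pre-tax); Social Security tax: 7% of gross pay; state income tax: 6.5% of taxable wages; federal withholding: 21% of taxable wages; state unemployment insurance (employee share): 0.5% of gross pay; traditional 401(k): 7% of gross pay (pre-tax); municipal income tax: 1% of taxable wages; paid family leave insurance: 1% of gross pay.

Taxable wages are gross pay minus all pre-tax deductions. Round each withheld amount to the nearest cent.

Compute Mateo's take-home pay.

$359.07

Flexible spending account contribution: $46.30
Traditional 401(k): $848.16 × 0.07 = $59.37
Pre-tax total = $46.30 + $59.37 = $105.67
Taxable wages = $848.16 − $105.67 = $742.49
Municipal income tax: $742.49 × 0.01 = $7.42
State income tax: $742.49 × 0.065 = $48.26
Federal withholding: $742.49 × 0.21 = $155.92
Paid family leave insurance: $848.16 × 0.01 = $8.48
Social Security tax: $848.16 × 0.07 = $59.37
State unemployment insurance (employee share): $848.16 × 0.005 = $4.24
AD&D insurance premium: $62.08
Vision plan: $37.65
(Employer's $115.10 toward vision plan is not withheld from the employee.)
Total deductions = $46.30 + $59.37 + $7.42 + $48.26 + $155.92 + $8.48 + $59.37 + $4.24 + $62.08 + $37.65 = $489.09
Net pay = $848.16 − $489.09 = $359.07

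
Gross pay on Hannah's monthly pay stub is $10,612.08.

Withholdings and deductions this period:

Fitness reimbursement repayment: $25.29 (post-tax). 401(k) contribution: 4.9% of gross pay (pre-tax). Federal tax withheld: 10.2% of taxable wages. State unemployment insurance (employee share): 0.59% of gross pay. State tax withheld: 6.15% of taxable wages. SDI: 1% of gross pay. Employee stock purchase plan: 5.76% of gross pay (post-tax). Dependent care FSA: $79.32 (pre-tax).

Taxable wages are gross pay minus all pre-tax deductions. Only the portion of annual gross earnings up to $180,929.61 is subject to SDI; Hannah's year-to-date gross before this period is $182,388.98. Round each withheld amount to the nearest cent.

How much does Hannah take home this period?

$7,676.52

401(k) contribution: $10,612.08 × 0.049 = $519.99
Dependent care FSA: $79.32
Pre-tax total = $519.99 + $79.32 = $599.31
Taxable wages = $10,612.08 − $599.31 = $10,012.77
State tax withheld: $10,012.77 × 0.0615 = $615.79
Federal tax withheld: $10,012.77 × 0.102 = $1,021.30
SDI: annual cap $180,929.61 already reached (YTD $182,388.98), so $0.00
State unemployment insurance (employee share): $10,612.08 × 0.0059 = $62.61
Fitness reimbursement repayment: $25.29
Employee stock purchase plan: $10,612.08 × 0.0576 = $611.26
Total deductions = $519.99 + $79.32 + $615.79 + $1,021.30 + $0.00 + $62.61 + $25.29 + $611.26 = $2,935.56
Net pay = $10,612.08 − $2,935.56 = $7,676.52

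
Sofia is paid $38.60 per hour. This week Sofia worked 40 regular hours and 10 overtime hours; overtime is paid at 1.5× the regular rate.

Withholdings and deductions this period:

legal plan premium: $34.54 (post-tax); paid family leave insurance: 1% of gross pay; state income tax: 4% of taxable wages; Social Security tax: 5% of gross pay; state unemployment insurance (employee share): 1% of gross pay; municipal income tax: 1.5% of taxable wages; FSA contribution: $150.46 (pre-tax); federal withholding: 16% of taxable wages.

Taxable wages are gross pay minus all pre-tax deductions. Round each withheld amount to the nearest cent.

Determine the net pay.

$1,365.29

Regular pay: 40 × $38.60 = $1,544.00
Overtime pay: 10 × $38.60 × 1.5 = $579.00
Gross pay = $1,544.00 + $579.00 = $2,123.00
FSA contribution: $150.46
Taxable wages = $2,123.00 − $150.46 = $1,972.54
Federal withholding: $1,972.54 × 0.16 = $315.61
State income tax: $1,972.54 × 0.04 = $78.90
Municipal income tax: $1,972.54 × 0.015 = $29.59
Paid family leave insurance: $2,123.00 × 0.01 = $21.23
State unemployment insurance (employee share): $2,123.00 × 0.01 = $21.23
Social Security tax: $2,123.00 × 0.05 = $106.15
Legal plan premium: $34.54
Total deductions = $150.46 + $315.61 + $78.90 + $29.59 + $21.23 + $21.23 + $106.15 + $34.54 = $757.71
Net pay = $2,123.00 − $757.71 = $1,365.29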